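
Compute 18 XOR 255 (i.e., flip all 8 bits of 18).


18 ^ 255 = 237

237


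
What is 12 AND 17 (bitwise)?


0b1100 & 0b10001 = 0b0 = 0

0


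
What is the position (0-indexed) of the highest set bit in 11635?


0b10110101110011. Highest set bit at position 13

13


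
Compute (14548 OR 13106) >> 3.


Step 1: 14548 | 13106 = 15350
Step 2: 15350 >> 3 = 1918

1918


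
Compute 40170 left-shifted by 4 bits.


0b1001110011101010 << 4 = 0b10011100111010100000 = 642720

642720


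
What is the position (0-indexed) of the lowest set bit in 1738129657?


0b1100111100110011100000011111001. Lowest set bit at position 0

0


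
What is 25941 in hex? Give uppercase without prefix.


25941 = 6555 hex

6555


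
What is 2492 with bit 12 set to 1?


2492 | (1 << 12) = 2492 | 4096 = 6588

6588


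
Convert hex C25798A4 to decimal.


C25798A4 hex = 3260520612 decimal

3260520612


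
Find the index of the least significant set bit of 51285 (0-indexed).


0b1100100001010101. Lowest set bit at position 0

0


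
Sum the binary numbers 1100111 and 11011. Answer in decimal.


1100111 + 11011 = 10000010 = 130

130


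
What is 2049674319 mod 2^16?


2049674319 & 65535 = 35919

35919


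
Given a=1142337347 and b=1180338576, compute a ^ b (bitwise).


1142337347 ^ 1180338576 = 38545107

38545107


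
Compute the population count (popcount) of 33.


0b100001 has 2 set bits

2


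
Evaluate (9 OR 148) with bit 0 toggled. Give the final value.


Step 1: 9 | 148 = 157
Step 2: 157 ^ (1 << 0) = 157 ^ 1 = 156

156


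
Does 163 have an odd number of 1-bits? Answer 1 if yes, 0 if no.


0b10100011 has 4 ones => parity 0

0


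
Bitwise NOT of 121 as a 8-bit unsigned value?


~0b1111001 = 0b10000110 = 134 (8-bit unsigned)

134


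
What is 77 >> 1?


0b1001101 >> 1 = 0b100110 = 38

38


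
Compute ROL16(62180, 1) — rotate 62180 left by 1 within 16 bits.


Rotate 0b1111001011100100 left by 1 (16-bit) = 0b1110010111001001 = 58825

58825


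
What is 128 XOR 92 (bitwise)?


0b10000000 ^ 0b1011100 = 0b11011100 = 220

220


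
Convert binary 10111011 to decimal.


10111011 in decimal = 187

187


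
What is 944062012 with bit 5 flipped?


944062012 ^ (1 << 5) = 944062012 ^ 32 = 944061980

944061980


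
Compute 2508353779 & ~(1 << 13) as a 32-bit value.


2508353779 & ~(1 << 13) = 2508345587

2508345587


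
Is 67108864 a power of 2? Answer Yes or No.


0b100000000000000000000000000. Only one bit set => Yes

Yes


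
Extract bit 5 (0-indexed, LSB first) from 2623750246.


0b10011100011000110100000001100110, position 5 = 1

1


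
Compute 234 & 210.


0b11101010 & 0b11010010 = 0b11000010 = 194

194


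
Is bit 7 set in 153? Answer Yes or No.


0b10011001, bit 7 = 1. Yes

Yes


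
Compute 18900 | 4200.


0b100100111010100 | 0b1000001101000 = 0b101100111111100 = 23036

23036


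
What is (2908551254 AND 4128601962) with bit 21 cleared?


Step 1: 2908551254 & 4128601962 = 2752802882
Step 2: 2752802882 & ~(1 << 21) = 2752802882

2752802882


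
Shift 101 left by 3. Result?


0b1100101 << 3 = 0b1100101000 = 808

808


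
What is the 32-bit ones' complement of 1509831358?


1509831358 ^ 4294967295 = 2785135937

2785135937


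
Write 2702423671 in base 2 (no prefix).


2702423671 = 10100001000100111011011001110111 in binary

10100001000100111011011001110111


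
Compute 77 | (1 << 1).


77 | (1 << 1) = 77 | 2 = 79

79


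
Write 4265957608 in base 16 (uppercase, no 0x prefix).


4265957608 = FE4558E8 hex

FE4558E8


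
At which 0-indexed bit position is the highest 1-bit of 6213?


0b1100001000101. Highest set bit at position 12

12


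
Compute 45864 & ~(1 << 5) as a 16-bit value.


45864 & ~(1 << 5) = 45832

45832


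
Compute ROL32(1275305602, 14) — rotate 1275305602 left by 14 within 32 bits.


Rotate 0b1001100000000111001111010000010 left by 14 (32-bit) = 0b11100111101000001001001100000000 = 3886060288

3886060288


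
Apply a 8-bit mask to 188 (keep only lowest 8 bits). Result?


188 & 255 = 188

188


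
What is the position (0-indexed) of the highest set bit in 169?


0b10101001. Highest set bit at position 7

7


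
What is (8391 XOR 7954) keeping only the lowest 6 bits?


Step 1: 8391 ^ 7954 = 16341
Step 2: 16341 & 63 = 21

21


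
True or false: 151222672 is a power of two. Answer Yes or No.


0b1001000000110111100110010000. Multiple bits set => No

No


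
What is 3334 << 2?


0b110100000110 << 2 = 0b11010000011000 = 13336

13336


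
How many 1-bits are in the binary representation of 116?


0b1110100 has 4 set bits

4


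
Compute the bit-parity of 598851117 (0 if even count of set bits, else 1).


0b100011101100011011111000101101 has 17 ones => parity 1

1


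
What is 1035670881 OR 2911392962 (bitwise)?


0b111101101110110001010101100001 | 0b10101101100010000101010011000010 = 0b10111101101110110101010111100011 = 3183171043

3183171043


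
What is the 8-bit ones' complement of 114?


114 ^ 255 = 141

141


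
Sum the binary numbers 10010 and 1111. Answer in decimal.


10010 + 1111 = 100001 = 33

33


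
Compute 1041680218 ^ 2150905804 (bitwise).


0b111110000101101100011101011010 ^ 0b10000000001101000011011111001100 = 0b10111110001000101111000010010110 = 3189960854

3189960854


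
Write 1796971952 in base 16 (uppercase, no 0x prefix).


1796971952 = 6B1B9DB0 hex

6B1B9DB0


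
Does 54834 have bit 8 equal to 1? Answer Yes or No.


0b1101011000110010, bit 8 = 0. No

No


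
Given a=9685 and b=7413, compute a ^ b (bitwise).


9685 ^ 7413 = 14624

14624


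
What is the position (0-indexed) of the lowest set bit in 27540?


0b110101110010100. Lowest set bit at position 2

2


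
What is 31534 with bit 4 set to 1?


31534 | (1 << 4) = 31534 | 16 = 31550

31550


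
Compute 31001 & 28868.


0b111100100011001 & 0b111000011000100 = 0b111000000000000 = 28672

28672


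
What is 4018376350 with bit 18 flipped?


4018376350 ^ (1 << 18) = 4018376350 ^ 262144 = 4018638494

4018638494


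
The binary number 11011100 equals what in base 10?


11011100 in decimal = 220

220


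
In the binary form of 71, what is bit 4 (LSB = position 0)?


0b1000111, position 4 = 0

0


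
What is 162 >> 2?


0b10100010 >> 2 = 0b101000 = 40

40


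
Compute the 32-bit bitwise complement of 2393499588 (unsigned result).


~0b10001110101010011110011111000100 = 0b1110001010101100001100000111011 = 1901467707 (32-bit unsigned)

1901467707


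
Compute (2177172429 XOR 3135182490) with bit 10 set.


Step 1: 2177172429 ^ 3135182490 = 991565143
Step 2: 991565143 | (1 << 10) = 991565143 | 1024 = 991565143

991565143


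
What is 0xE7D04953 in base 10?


E7D04953 hex = 3889187155 decimal

3889187155


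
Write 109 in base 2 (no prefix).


109 = 1101101 in binary

1101101


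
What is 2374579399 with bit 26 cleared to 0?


2374579399 & ~(1 << 26) = 2307470535

2307470535


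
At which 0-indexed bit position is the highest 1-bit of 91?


0b1011011. Highest set bit at position 6

6


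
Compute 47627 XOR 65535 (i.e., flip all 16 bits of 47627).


47627 ^ 65535 = 17908

17908


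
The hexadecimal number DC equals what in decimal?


DC hex = 220 decimal

220


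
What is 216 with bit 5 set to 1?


216 | (1 << 5) = 216 | 32 = 248

248


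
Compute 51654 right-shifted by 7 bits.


0b1100100111000110 >> 7 = 0b110010011 = 403

403


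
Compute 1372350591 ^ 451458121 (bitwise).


0b1010001110011000110100001111111 ^ 0b11010111010001011010001001001 = 0b1001011001001001101110000110110 = 1260706870

1260706870


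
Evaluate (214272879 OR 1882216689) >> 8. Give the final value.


Step 1: 214272879 | 1882216689 = 2096487423
Step 2: 2096487423 >> 8 = 8189403

8189403


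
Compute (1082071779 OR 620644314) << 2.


Step 1: 1082071779 | 620644314 = 1694457851
Step 2: 1694457851 << 2 = 6777831404

6777831404


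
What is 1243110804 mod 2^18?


1243110804 & 262143 = 23956

23956


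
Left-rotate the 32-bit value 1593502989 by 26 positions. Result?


Rotate 0b1011110111110101110110100001101 left by 26 (32-bit) = 0b110101011110111110101110110100 = 897313716

897313716


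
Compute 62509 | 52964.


0b1111010000101101 | 0b1100111011100100 = 0b1111111011101101 = 65261

65261


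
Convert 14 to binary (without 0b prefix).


14 = 1110 in binary

1110


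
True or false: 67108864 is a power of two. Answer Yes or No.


0b100000000000000000000000000. Only one bit set => Yes

Yes


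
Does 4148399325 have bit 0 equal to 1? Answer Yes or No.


0b11110111010000111000110011011101, bit 0 = 1. Yes

Yes


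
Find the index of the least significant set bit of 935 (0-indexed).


0b1110100111. Lowest set bit at position 0

0


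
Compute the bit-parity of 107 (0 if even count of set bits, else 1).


0b1101011 has 5 ones => parity 1

1


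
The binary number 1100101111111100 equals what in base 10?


1100101111111100 in decimal = 52220

52220


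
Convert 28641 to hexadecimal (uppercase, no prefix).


28641 = 6FE1 hex

6FE1


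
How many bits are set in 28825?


0b111000010011001 has 7 set bits

7


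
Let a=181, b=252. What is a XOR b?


181 ^ 252 = 73

73


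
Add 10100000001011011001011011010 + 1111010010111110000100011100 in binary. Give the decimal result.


10100000001011011001011011010 + 1111010010111110000100011100 = 100011010100011001001111110110 = 592548854

592548854


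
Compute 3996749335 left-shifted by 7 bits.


0b11101110001110011000111000010111 << 7 = 0b111011100011100110001110000101110000000 = 511583914880

511583914880


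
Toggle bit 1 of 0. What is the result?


0 ^ (1 << 1) = 0 ^ 2 = 2

2


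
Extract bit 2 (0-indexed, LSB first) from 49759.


0b1100001001011111, position 2 = 1

1


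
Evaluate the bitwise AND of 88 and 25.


0b1011000 & 0b11001 = 0b11000 = 24

24


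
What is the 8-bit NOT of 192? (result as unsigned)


~0b11000000 = 0b111111 = 63 (8-bit unsigned)

63


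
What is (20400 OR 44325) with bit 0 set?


Step 1: 20400 | 44325 = 61365
Step 2: 61365 | (1 << 0) = 61365 | 1 = 61365

61365


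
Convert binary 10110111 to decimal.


10110111 in decimal = 183

183


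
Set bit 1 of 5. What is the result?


5 | (1 << 1) = 5 | 2 = 7

7


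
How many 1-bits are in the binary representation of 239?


0b11101111 has 7 set bits

7


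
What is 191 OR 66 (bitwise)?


0b10111111 | 0b1000010 = 0b11111111 = 255

255


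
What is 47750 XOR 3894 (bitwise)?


0b1011101010000110 ^ 0b111100110110 = 0b1011010110110000 = 46512

46512


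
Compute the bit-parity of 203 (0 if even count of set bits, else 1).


0b11001011 has 5 ones => parity 1

1


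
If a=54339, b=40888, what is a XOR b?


54339 ^ 40888 = 19451

19451


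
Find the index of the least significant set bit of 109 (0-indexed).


0b1101101. Lowest set bit at position 0

0


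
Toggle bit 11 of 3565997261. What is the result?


3565997261 ^ (1 << 11) = 3565997261 ^ 2048 = 3565995213

3565995213


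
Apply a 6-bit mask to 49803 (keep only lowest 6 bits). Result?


49803 & 63 = 11

11


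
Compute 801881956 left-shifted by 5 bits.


0b101111110010111011111101100100 << 5 = 0b10111111001011101111110110010000000 = 25660222592

25660222592


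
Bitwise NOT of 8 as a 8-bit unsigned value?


~0b1000 = 0b11110111 = 247 (8-bit unsigned)

247


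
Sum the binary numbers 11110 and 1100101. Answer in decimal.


11110 + 1100101 = 10000011 = 131

131


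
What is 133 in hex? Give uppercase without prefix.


133 = 85 hex

85


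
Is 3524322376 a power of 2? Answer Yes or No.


0b11010010000100001110010001001000. Multiple bits set => No

No


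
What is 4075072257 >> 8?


0b11110010111001001010101100000001 >> 8 = 0b111100101110010010101011 = 15918251

15918251


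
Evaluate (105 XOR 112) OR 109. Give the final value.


Step 1: 105 ^ 112 = 25
Step 2: 25 | 109 = 125

125


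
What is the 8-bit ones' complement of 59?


59 ^ 255 = 196

196


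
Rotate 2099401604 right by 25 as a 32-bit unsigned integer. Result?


Rotate 0b1111101001000100101001110000100 right by 25 (32-bit) = 0b10010001001010011100001000111110 = 2435433022

2435433022


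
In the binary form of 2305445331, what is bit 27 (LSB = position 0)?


0b10001001011010100100110111010011, position 27 = 1

1


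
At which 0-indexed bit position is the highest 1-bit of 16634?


0b100000011111010. Highest set bit at position 14

14


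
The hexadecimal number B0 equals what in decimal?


B0 hex = 176 decimal

176


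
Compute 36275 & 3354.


0b1000110110110011 & 0b110100011010 = 0b110100010010 = 3346

3346


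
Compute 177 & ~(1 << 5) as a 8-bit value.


177 & ~(1 << 5) = 145

145


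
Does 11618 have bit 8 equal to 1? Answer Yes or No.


0b10110101100010, bit 8 = 1. Yes

Yes


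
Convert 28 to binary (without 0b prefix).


28 = 11100 in binary

11100


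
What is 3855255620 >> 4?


0b11100101110010101000100001000100 >> 4 = 0b1110010111001010100010000100 = 240953476

240953476


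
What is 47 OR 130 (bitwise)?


0b101111 | 0b10000010 = 0b10101111 = 175

175


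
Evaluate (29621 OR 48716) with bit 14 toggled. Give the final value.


Step 1: 29621 | 48716 = 65533
Step 2: 65533 ^ (1 << 14) = 65533 ^ 16384 = 49149

49149


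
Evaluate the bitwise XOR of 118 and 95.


0b1110110 ^ 0b1011111 = 0b101001 = 41

41


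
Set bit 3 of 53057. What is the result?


53057 | (1 << 3) = 53057 | 8 = 53065

53065


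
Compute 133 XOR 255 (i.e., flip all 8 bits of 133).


133 ^ 255 = 122

122


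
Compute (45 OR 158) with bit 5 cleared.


Step 1: 45 | 158 = 191
Step 2: 191 & ~(1 << 5) = 159

159


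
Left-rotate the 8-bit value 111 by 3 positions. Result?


Rotate 0b1101111 left by 3 (8-bit) = 0b1111011 = 123

123


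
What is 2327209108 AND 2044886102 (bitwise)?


0b10001010101101100110010010010100 & 0b1111001111000100111110001010110 = 0b1000101000100110010000010100 = 144860180

144860180


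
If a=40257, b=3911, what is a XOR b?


40257 ^ 3911 = 37382

37382


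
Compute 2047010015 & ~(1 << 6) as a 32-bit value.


2047010015 & ~(1 << 6) = 2047009951

2047009951


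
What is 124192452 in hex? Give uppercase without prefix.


124192452 = 76706C4 hex

76706C4


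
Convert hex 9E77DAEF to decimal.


9E77DAEF hex = 2658654959 decimal

2658654959


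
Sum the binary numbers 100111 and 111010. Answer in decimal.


100111 + 111010 = 1100001 = 97

97


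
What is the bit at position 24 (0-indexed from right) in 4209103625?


0b11111010111000011101001100001001, position 24 = 0

0


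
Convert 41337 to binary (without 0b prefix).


41337 = 1010000101111001 in binary

1010000101111001


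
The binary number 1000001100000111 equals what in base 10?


1000001100000111 in decimal = 33543

33543


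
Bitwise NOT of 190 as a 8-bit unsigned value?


~0b10111110 = 0b1000001 = 65 (8-bit unsigned)

65


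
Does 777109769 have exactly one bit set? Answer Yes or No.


0b101110010100011100000100001001. Multiple bits set => No

No


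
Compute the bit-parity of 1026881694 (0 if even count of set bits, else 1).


0b111101001101001111100010011110 has 18 ones => parity 0

0


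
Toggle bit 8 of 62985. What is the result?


62985 ^ (1 << 8) = 62985 ^ 256 = 63241

63241


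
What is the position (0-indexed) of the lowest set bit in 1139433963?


0b1000011111010100110000111101011. Lowest set bit at position 0

0


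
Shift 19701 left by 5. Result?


0b100110011110101 << 5 = 0b10011001111010100000 = 630432

630432


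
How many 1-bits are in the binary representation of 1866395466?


0b1101111001111101110111101001010 has 21 set bits

21


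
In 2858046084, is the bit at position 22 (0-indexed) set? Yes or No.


0b10101010010110100101001010000100, bit 22 = 1. Yes

Yes


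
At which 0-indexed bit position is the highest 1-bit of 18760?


0b100100101001000. Highest set bit at position 14

14


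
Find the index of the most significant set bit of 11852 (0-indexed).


0b10111001001100. Highest set bit at position 13

13


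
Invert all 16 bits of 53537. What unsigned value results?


53537 ^ 65535 = 11998

11998


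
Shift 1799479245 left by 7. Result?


0b1101011010000011101111111001101 << 7 = 0b11010110100000111011111110011010000000 = 230333343360

230333343360


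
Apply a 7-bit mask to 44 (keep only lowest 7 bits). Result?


44 & 127 = 44

44


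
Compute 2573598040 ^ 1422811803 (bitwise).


0b10011001011001011111110101011000 ^ 0b1010100110011100110001010011011 = 0b11001101101010111001111111000011 = 3450576835

3450576835


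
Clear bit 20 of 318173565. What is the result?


318173565 & ~(1 << 20) = 317124989

317124989


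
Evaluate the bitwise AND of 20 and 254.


0b10100 & 0b11111110 = 0b10100 = 20

20


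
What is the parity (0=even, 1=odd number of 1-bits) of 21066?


0b101001001001010 has 6 ones => parity 0

0


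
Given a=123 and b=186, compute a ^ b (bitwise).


123 ^ 186 = 193

193


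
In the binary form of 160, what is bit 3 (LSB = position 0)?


0b10100000, position 3 = 0

0


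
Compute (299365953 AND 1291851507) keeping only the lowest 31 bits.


Step 1: 299365953 & 1291851507 = 16782913
Step 2: 16782913 & 2147483647 = 16782913

16782913


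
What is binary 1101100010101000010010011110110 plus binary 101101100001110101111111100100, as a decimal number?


1101100010101000010010011110110 + 101101100001110101111111100100 = 10011001110110111000010011011010 = 2581300442

2581300442


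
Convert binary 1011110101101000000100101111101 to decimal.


1011110101101000000100101111101 in decimal = 1588857213

1588857213


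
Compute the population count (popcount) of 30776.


0b111100000111000 has 7 set bits

7


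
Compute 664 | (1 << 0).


664 | (1 << 0) = 664 | 1 = 665

665


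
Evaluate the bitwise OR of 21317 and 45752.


0b101001101000101 | 0b1011001010111000 = 0b1111001111111101 = 62461

62461


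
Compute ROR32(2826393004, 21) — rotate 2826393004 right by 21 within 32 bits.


Rotate 0b10101000011101110101010110101100 right by 21 (32-bit) = 0b10111010101011010110010101000011 = 3131925827

3131925827


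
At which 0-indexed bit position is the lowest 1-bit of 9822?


0b10011001011110. Lowest set bit at position 1

1


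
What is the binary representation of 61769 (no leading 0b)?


61769 = 1111000101001001 in binary

1111000101001001


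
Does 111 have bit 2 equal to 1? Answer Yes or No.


0b1101111, bit 2 = 1. Yes

Yes


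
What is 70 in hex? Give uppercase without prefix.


70 = 46 hex

46


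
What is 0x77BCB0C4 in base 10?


77BCB0C4 hex = 2008854724 decimal

2008854724


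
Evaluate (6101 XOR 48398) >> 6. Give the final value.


Step 1: 6101 ^ 48398 = 43739
Step 2: 43739 >> 6 = 683

683


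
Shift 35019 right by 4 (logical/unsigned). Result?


0b1000100011001011 >> 4 = 0b100010001100 = 2188

2188


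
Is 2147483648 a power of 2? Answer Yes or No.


0b10000000000000000000000000000000. Only one bit set => Yes

Yes


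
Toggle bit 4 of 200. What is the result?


200 ^ (1 << 4) = 200 ^ 16 = 216

216


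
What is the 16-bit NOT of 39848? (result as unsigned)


~0b1001101110101000 = 0b110010001010111 = 25687 (16-bit unsigned)

25687


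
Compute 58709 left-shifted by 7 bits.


0b1110010101010101 << 7 = 0b11100101010101010000000 = 7514752

7514752


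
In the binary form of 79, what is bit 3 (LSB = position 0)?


0b1001111, position 3 = 1

1


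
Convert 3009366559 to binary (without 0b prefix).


3009366559 = 10110011010111110100101000011111 in binary

10110011010111110100101000011111


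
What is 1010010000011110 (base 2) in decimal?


1010010000011110 in decimal = 42014

42014


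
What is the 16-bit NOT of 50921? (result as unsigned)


~0b1100011011101001 = 0b11100100010110 = 14614 (16-bit unsigned)

14614


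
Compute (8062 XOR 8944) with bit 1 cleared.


Step 1: 8062 ^ 8944 = 15758
Step 2: 15758 & ~(1 << 1) = 15756

15756


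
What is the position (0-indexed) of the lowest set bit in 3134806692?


0b10111010110110010101101010100100. Lowest set bit at position 2

2


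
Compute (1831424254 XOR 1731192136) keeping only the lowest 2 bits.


Step 1: 1831424254 ^ 1731192136 = 168211894
Step 2: 168211894 & 3 = 2

2


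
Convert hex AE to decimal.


AE hex = 174 decimal

174


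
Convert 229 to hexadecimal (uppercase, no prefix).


229 = E5 hex

E5


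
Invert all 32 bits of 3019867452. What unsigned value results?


3019867452 ^ 4294967295 = 1275099843

1275099843


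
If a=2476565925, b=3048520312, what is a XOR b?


2476565925 ^ 3048520312 = 640278493

640278493


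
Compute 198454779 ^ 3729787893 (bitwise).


0b1011110101000010110111111011 ^ 0b11011110010100000000101111110101 = 0b11010101100001000010011000001110 = 3582207502

3582207502


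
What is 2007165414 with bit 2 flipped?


2007165414 ^ (1 << 2) = 2007165414 ^ 4 = 2007165410

2007165410


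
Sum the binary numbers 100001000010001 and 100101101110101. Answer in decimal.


100001000010001 + 100101101110101 = 1000110110000110 = 36230

36230


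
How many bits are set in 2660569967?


0b10011110100101010001001101101111 has 18 set bits

18


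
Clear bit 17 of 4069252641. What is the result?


4069252641 & ~(1 << 17) = 4069121569

4069121569


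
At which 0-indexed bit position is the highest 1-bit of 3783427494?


0b11100001100000101000010110100110. Highest set bit at position 31

31


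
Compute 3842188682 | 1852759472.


0b11100101000000110010010110001010 | 0b1101110011011101101110110110000 = 0b11101111011011111111110110111010 = 4017094074

4017094074


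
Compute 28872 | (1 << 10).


28872 | (1 << 10) = 28872 | 1024 = 29896

29896


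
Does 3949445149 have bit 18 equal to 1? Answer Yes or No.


0b11101011011001111100000000011101, bit 18 = 1. Yes

Yes


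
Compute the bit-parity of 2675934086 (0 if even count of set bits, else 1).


0b10011111011111111000001110000110 has 19 ones => parity 1

1


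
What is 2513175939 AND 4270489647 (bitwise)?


0b10010101110011000000010110000011 & 0b11111110100010101000000000101111 = 0b10010100100010000000000000000011 = 2491940867

2491940867


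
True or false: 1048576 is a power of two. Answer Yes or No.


0b100000000000000000000. Only one bit set => Yes

Yes


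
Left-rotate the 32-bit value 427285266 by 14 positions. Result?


Rotate 0b11001011101111101101100010010 left by 14 (32-bit) = 0b11110110110001001000011001011101 = 4140074589

4140074589


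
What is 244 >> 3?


0b11110100 >> 3 = 0b11110 = 30

30


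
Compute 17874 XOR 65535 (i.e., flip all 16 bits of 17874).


17874 ^ 65535 = 47661

47661


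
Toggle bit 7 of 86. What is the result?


86 ^ (1 << 7) = 86 ^ 128 = 214

214


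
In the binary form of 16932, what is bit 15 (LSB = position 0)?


0b100001000100100, position 15 = 0

0


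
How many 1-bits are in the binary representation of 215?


0b11010111 has 6 set bits

6


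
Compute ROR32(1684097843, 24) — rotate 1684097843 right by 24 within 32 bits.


Rotate 0b1100100011000010100101100110011 right by 24 (32-bit) = 0b1100001010010110011001101100100 = 1632318308

1632318308


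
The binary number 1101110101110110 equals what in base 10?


1101110101110110 in decimal = 56694

56694


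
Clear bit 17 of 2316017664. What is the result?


2316017664 & ~(1 << 17) = 2315886592

2315886592


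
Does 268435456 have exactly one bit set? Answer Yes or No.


0b10000000000000000000000000000. Only one bit set => Yes

Yes


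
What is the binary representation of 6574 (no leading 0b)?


6574 = 1100110101110 in binary

1100110101110


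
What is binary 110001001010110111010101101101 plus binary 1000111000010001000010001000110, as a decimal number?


110001001010110111010101101101 + 1000111000010001000010001000110 = 1111000001100111111100110110011 = 2016672179

2016672179


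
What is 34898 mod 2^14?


34898 & 16383 = 2130

2130


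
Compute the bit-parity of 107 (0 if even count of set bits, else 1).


0b1101011 has 5 ones => parity 1

1


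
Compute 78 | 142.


0b1001110 | 0b10001110 = 0b11001110 = 206

206


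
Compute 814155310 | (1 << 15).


814155310 | (1 << 15) = 814155310 | 32768 = 814188078

814188078


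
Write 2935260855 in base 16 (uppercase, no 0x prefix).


2935260855 = AEF486B7 hex

AEF486B7


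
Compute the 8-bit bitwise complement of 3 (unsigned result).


~0b11 = 0b11111100 = 252 (8-bit unsigned)

252


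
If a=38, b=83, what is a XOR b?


38 ^ 83 = 117

117


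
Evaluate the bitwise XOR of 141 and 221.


0b10001101 ^ 0b11011101 = 0b1010000 = 80

80


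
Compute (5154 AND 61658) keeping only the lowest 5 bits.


Step 1: 5154 & 61658 = 4098
Step 2: 4098 & 31 = 2

2


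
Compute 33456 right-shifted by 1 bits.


0b1000001010110000 >> 1 = 0b100000101011000 = 16728

16728


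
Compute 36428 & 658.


0b1000111001001100 & 0b1010010010 = 0b1000000000 = 512

512


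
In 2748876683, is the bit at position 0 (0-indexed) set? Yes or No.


0b10100011110110001000011110001011, bit 0 = 1. Yes

Yes


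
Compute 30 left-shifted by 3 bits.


0b11110 << 3 = 0b11110000 = 240

240


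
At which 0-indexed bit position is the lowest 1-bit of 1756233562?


0b1101000101011011111111101011010. Lowest set bit at position 1

1


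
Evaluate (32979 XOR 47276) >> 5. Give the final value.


Step 1: 32979 ^ 47276 = 14463
Step 2: 14463 >> 5 = 451

451


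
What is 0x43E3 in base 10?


43E3 hex = 17379 decimal

17379


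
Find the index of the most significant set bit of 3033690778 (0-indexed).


0b10110100110100100111001010011010. Highest set bit at position 31

31


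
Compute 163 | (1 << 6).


163 | (1 << 6) = 163 | 64 = 227

227


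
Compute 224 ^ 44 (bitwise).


0b11100000 ^ 0b101100 = 0b11001100 = 204

204


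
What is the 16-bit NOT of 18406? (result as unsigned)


~0b100011111100110 = 0b1011100000011001 = 47129 (16-bit unsigned)

47129


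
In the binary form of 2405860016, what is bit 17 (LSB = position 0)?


0b10001111011001101000001010110000, position 17 = 1

1


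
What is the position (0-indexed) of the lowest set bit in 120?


0b1111000. Lowest set bit at position 3

3


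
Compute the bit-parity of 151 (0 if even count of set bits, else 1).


0b10010111 has 5 ones => parity 1

1


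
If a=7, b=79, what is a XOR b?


7 ^ 79 = 72

72


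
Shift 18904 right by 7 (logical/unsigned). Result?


0b100100111011000 >> 7 = 0b10010011 = 147

147


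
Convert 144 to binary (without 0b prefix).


144 = 10010000 in binary

10010000


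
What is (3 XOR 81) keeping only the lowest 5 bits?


Step 1: 3 ^ 81 = 82
Step 2: 82 & 31 = 18

18


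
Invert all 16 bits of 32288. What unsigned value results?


32288 ^ 65535 = 33247

33247


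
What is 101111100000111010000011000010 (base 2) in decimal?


101111100000111010000011000010 in decimal = 797155522

797155522


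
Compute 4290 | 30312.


0b1000011000010 | 0b111011001101000 = 0b111011011101010 = 30442

30442


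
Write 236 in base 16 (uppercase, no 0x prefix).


236 = EC hex

EC


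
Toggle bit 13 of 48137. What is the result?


48137 ^ (1 << 13) = 48137 ^ 8192 = 39945

39945


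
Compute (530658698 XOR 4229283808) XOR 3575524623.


Step 1: 530658698 ^ 4229283808 = 3820259946
Step 2: 3820259946 ^ 3575524623 = 917153637

917153637


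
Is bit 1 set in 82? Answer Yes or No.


0b1010010, bit 1 = 1. Yes

Yes


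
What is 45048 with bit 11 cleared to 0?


45048 & ~(1 << 11) = 43000

43000


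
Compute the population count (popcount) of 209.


0b11010001 has 4 set bits

4


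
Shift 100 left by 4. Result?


0b1100100 << 4 = 0b11001000000 = 1600

1600


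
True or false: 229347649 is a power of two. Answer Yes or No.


0b1101101010111001000101000001. Multiple bits set => No

No


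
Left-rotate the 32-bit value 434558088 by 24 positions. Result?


Rotate 0b11001111001101101010010001000 left by 24 (32-bit) = 0b10001000000110011110011011010100 = 2283398868

2283398868


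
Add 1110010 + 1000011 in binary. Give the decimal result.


1110010 + 1000011 = 10110101 = 181

181


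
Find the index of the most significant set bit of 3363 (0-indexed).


0b110100100011. Highest set bit at position 11

11


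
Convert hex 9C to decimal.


9C hex = 156 decimal

156


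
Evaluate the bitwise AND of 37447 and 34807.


0b1001001001000111 & 0b1000011111110111 = 0b1000001001000111 = 33351

33351


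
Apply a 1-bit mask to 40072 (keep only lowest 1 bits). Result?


40072 & 1 = 0

0


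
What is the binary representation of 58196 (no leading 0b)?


58196 = 1110001101010100 in binary

1110001101010100


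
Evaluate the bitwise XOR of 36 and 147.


0b100100 ^ 0b10010011 = 0b10110111 = 183

183


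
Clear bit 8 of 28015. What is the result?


28015 & ~(1 << 8) = 27759

27759


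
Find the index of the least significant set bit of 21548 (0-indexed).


0b101010000101100. Lowest set bit at position 2

2


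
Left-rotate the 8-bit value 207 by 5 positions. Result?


Rotate 0b11001111 left by 5 (8-bit) = 0b11111001 = 249

249


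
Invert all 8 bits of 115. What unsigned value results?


115 ^ 255 = 140

140


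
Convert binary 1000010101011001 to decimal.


1000010101011001 in decimal = 34137

34137


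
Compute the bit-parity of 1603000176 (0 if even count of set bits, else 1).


0b1011111100010111101011101110000 has 19 ones => parity 1

1


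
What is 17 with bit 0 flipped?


17 ^ (1 << 0) = 17 ^ 1 = 16

16


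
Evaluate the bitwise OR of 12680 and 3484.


0b11000110001000 | 0b110110011100 = 0b11110110011100 = 15772

15772


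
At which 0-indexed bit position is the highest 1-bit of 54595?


0b1101010101000011. Highest set bit at position 15

15


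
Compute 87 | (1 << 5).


87 | (1 << 5) = 87 | 32 = 119

119


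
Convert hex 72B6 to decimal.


72B6 hex = 29366 decimal

29366


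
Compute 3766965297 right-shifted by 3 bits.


0b11100000100001110101010000110001 >> 3 = 0b11100000100001110101010000110 = 470870662

470870662


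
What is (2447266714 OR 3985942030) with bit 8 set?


Step 1: 2447266714 | 3985942030 = 4259248030
Step 2: 4259248030 | (1 << 8) = 4259248030 | 256 = 4259248030

4259248030


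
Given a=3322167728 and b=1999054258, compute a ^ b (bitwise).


3322167728 ^ 1999054258 = 2971886594

2971886594


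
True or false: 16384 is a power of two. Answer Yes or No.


0b100000000000000. Only one bit set => Yes

Yes


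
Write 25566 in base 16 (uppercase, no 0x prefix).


25566 = 63DE hex

63DE


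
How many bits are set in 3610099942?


0b11010111001011011100000011100110 has 17 set bits

17


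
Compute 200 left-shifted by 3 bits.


0b11001000 << 3 = 0b11001000000 = 1600

1600


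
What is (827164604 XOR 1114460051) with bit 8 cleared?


Step 1: 827164604 ^ 1114460051 = 1931528239
Step 2: 1931528239 & ~(1 << 8) = 1931528239

1931528239


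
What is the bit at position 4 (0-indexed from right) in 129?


0b10000001, position 4 = 0

0


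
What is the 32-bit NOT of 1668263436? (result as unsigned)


~0b1100011011011111010111000001100 = 0b10011100100100000101000111110011 = 2626703859 (32-bit unsigned)

2626703859


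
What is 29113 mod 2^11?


29113 & 2047 = 441

441


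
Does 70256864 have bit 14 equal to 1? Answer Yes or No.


0b100001100000000100011100000, bit 14 = 0. No

No


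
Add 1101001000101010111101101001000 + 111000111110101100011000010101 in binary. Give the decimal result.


1101001000101010111101101001000 + 111000111110101100011000010101 = 10100010000100000100000101011101 = 2718974301

2718974301


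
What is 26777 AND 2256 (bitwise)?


0b110100010011001 & 0b100011010000 = 0b100010010000 = 2192

2192


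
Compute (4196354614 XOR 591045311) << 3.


Step 1: 4196354614 ^ 591045311 = 3643140233
Step 2: 3643140233 << 3 = 29145121864

29145121864


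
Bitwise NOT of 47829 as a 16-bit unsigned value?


~0b1011101011010101 = 0b100010100101010 = 17706 (16-bit unsigned)

17706


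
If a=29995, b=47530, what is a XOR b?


29995 ^ 47530 = 52353

52353


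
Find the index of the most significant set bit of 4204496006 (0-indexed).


0b11111010100110111000010010000110. Highest set bit at position 31

31


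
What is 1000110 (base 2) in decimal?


1000110 in decimal = 70

70


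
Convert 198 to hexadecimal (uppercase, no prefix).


198 = C6 hex

C6


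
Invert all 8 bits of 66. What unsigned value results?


66 ^ 255 = 189

189


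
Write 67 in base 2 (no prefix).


67 = 1000011 in binary

1000011


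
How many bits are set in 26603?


0b110011111101011 has 11 set bits

11


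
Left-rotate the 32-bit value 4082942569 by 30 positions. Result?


Rotate 0b11110011010111001100001001101001 left by 30 (32-bit) = 0b1111100110101110011000010011010 = 2094477466

2094477466


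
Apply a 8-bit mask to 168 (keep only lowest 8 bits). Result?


168 & 255 = 168

168


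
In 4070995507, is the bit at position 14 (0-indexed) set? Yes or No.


0b11110010101001100111011000110011, bit 14 = 1. Yes

Yes


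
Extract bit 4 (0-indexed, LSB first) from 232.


0b11101000, position 4 = 0

0


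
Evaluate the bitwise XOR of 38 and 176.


0b100110 ^ 0b10110000 = 0b10010110 = 150

150


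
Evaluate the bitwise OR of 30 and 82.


0b11110 | 0b1010010 = 0b1011110 = 94

94


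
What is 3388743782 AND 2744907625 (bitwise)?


0b11001001111111000010000001100110 & 0b10100011100110111111011101101001 = 0b10000001100110000010000001100000 = 2174230624

2174230624


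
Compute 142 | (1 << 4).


142 | (1 << 4) = 142 | 16 = 158

158


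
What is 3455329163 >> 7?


0b11001101111101000010001110001011 >> 7 = 0b1100110111110100001000111 = 26994759

26994759


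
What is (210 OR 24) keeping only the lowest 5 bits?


Step 1: 210 | 24 = 218
Step 2: 218 & 31 = 26

26


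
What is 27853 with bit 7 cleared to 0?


27853 & ~(1 << 7) = 27725

27725


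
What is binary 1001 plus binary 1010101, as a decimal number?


1001 + 1010101 = 1011110 = 94

94


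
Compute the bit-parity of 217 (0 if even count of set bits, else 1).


0b11011001 has 5 ones => parity 1

1


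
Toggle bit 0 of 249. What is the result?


249 ^ (1 << 0) = 249 ^ 1 = 248

248


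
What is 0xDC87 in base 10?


DC87 hex = 56455 decimal

56455


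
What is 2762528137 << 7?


0b10100100101010001101010110001001 << 7 = 0b101001001010100011010101100010010000000 = 353603601536

353603601536


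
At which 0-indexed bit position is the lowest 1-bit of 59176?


0b1110011100101000. Lowest set bit at position 3

3


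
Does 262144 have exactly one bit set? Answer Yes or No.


0b1000000000000000000. Only one bit set => Yes

Yes


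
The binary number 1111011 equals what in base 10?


1111011 in decimal = 123

123


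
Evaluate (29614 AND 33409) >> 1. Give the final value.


Step 1: 29614 & 33409 = 640
Step 2: 640 >> 1 = 320

320


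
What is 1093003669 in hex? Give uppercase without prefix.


1093003669 = 4125E995 hex

4125E995


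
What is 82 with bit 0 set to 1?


82 | (1 << 0) = 82 | 1 = 83

83


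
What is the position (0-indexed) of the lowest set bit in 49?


0b110001. Lowest set bit at position 0

0


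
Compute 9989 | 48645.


0b10011100000101 | 0b1011111000000101 = 0b1011111100000101 = 48901

48901


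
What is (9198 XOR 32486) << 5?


Step 1: 9198 ^ 32486 = 23816
Step 2: 23816 << 5 = 762112

762112


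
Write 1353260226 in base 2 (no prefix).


1353260226 = 1010000101010010001110011000010 in binary

1010000101010010001110011000010


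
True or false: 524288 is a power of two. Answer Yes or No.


0b10000000000000000000. Only one bit set => Yes

Yes


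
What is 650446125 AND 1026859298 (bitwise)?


0b100110110001010000010100101101 & 0b111101001101001010000100100010 = 0b100100000001000000000100100000 = 604242208

604242208


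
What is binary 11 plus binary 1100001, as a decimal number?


11 + 1100001 = 1100100 = 100

100


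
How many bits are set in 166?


0b10100110 has 4 set bits

4


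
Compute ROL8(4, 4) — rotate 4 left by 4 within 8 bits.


Rotate 0b100 left by 4 (8-bit) = 0b1000000 = 64

64


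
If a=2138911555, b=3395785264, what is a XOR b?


2138911555 ^ 3395785264 = 3038421363

3038421363


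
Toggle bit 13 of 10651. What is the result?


10651 ^ (1 << 13) = 10651 ^ 8192 = 2459

2459


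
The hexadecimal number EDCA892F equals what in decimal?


EDCA892F hex = 3989473583 decimal

3989473583


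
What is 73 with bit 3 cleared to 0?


73 & ~(1 << 3) = 65

65


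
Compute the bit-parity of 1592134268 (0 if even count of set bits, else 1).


0b1011110111001100000101001111100 has 17 ones => parity 1

1


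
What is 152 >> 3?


0b10011000 >> 3 = 0b10011 = 19

19


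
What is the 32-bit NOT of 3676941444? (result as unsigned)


~0b11011011001010011010110010000100 = 0b100100110101100101001101111011 = 618025851 (32-bit unsigned)

618025851


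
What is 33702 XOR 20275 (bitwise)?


0b1000001110100110 ^ 0b100111100110011 = 0b1100110010010101 = 52373

52373


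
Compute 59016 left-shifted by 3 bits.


0b1110011010001000 << 3 = 0b1110011010001000000 = 472128

472128


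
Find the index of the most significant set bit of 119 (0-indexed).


0b1110111. Highest set bit at position 6

6


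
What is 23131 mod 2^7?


23131 & 127 = 91

91


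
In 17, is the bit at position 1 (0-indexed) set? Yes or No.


0b10001, bit 1 = 0. No

No


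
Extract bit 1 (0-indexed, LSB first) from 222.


0b11011110, position 1 = 1

1


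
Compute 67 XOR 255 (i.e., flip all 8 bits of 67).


67 ^ 255 = 188

188


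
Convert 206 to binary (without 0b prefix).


206 = 11001110 in binary

11001110


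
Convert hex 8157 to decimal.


8157 hex = 33111 decimal

33111


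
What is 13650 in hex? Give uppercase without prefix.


13650 = 3552 hex

3552
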